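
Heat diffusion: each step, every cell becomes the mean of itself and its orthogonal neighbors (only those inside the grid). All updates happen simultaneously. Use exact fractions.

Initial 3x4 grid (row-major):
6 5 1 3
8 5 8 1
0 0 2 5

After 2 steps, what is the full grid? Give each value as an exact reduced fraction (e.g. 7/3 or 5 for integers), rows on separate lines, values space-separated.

After step 1:
  19/3 17/4 17/4 5/3
  19/4 26/5 17/5 17/4
  8/3 7/4 15/4 8/3
After step 2:
  46/9 601/120 407/120 61/18
  379/80 387/100 417/100 719/240
  55/18 401/120 347/120 32/9

Answer: 46/9 601/120 407/120 61/18
379/80 387/100 417/100 719/240
55/18 401/120 347/120 32/9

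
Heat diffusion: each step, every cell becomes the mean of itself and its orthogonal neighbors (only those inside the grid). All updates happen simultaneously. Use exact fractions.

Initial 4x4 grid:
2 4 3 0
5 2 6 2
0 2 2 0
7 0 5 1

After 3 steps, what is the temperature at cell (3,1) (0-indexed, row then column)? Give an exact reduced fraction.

Step 1: cell (3,1) = 7/2
Step 2: cell (3,1) = 271/120
Step 3: cell (3,1) = 1979/720
Full grid after step 3:
  6883/2160 1037/360 5107/1800 1001/432
  4001/1440 18337/6000 2963/1200 16843/7200
  845/288 14723/6000 1023/400 4729/2400
  5537/2160 1979/720 2617/1200 103/48

Answer: 1979/720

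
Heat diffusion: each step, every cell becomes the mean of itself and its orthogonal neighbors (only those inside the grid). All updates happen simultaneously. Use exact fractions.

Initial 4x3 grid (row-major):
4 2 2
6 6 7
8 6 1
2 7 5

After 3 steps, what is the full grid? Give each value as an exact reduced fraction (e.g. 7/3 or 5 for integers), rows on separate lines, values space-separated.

Answer: 208/45 1243/288 8869/2160
1219/240 5753/1200 6389/1440
97/18 2053/400 1373/288
5843/1080 1229/240 10451/2160

Derivation:
After step 1:
  4 7/2 11/3
  6 27/5 4
  11/2 28/5 19/4
  17/3 5 13/3
After step 2:
  9/2 497/120 67/18
  209/40 49/10 1069/240
  683/120 21/4 1121/240
  97/18 103/20 169/36
After step 3:
  208/45 1243/288 8869/2160
  1219/240 5753/1200 6389/1440
  97/18 2053/400 1373/288
  5843/1080 1229/240 10451/2160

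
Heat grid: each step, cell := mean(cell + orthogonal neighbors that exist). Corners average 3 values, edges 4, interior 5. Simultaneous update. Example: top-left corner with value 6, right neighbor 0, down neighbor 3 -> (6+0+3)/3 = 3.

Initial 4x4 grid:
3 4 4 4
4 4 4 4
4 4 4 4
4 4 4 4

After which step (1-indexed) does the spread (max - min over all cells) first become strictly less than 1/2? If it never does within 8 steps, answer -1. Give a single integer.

Answer: 1

Derivation:
Step 1: max=4, min=11/3, spread=1/3
  -> spread < 1/2 first at step 1
Step 2: max=4, min=67/18, spread=5/18
Step 3: max=4, min=823/216, spread=41/216
Step 4: max=4, min=24877/6480, spread=1043/6480
Step 5: max=4, min=752047/194400, spread=25553/194400
Step 6: max=71921/18000, min=22656541/5832000, spread=645863/5832000
Step 7: max=479029/120000, min=682198309/174960000, spread=16225973/174960000
Step 8: max=215299/54000, min=20517722017/5248800000, spread=409340783/5248800000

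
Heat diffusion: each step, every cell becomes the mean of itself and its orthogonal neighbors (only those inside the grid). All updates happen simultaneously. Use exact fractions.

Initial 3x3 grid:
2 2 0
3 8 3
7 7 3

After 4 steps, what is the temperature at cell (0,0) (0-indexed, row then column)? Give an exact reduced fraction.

Step 1: cell (0,0) = 7/3
Step 2: cell (0,0) = 31/9
Step 3: cell (0,0) = 967/270
Step 4: cell (0,0) = 123703/32400
Full grid after step 4:
  123703/32400 63523/18000 222181/64800
  4853/1125 166647/40000 557309/144000
  629687/129600 1343993/288000 576037/129600

Answer: 123703/32400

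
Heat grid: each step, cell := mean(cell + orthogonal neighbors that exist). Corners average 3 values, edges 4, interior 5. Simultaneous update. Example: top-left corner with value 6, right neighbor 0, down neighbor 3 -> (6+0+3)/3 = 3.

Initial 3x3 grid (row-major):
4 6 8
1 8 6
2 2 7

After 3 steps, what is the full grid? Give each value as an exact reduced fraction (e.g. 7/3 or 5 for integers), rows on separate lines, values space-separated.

Answer: 9661/2160 39911/7200 12991/2160
60547/14400 9613/2000 85397/14400
3893/1080 66347/14400 311/60

Derivation:
After step 1:
  11/3 13/2 20/3
  15/4 23/5 29/4
  5/3 19/4 5
After step 2:
  167/36 643/120 245/36
  821/240 537/100 1411/240
  61/18 961/240 17/3
After step 3:
  9661/2160 39911/7200 12991/2160
  60547/14400 9613/2000 85397/14400
  3893/1080 66347/14400 311/60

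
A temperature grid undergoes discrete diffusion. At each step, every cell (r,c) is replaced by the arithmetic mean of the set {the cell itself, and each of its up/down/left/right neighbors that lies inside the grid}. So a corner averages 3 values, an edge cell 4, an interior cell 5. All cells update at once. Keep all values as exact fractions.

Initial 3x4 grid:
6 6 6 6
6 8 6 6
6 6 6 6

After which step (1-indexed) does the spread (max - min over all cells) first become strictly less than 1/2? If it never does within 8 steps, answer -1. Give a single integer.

Step 1: max=13/2, min=6, spread=1/2
Step 2: max=323/50, min=6, spread=23/50
  -> spread < 1/2 first at step 2
Step 3: max=15211/2400, min=1213/200, spread=131/480
Step 4: max=136151/21600, min=21991/3600, spread=841/4320
Step 5: max=54382051/8640000, min=4413373/720000, spread=56863/345600
Step 6: max=488094341/77760000, min=39869543/6480000, spread=386393/3110400
Step 7: max=195017723131/31104000000, min=15972358813/2592000000, spread=26795339/248832000
Step 8: max=11681255714129/1866240000000, min=960206149667/155520000000, spread=254051069/2985984000

Answer: 2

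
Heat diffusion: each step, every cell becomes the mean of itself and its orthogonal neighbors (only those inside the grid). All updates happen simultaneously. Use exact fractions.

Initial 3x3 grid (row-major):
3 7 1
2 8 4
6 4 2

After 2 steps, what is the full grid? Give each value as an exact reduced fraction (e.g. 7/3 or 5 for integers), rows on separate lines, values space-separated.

Answer: 9/2 71/16 25/6
71/16 93/20 193/48
55/12 13/3 145/36

Derivation:
After step 1:
  4 19/4 4
  19/4 5 15/4
  4 5 10/3
After step 2:
  9/2 71/16 25/6
  71/16 93/20 193/48
  55/12 13/3 145/36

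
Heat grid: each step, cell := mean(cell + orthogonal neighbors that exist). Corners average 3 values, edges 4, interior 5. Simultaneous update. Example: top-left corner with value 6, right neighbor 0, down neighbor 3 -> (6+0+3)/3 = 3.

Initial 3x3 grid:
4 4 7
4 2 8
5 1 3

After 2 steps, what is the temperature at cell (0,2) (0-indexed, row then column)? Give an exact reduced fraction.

Answer: 187/36

Derivation:
Step 1: cell (0,2) = 19/3
Step 2: cell (0,2) = 187/36
Full grid after step 2:
  4 1103/240 187/36
  893/240 391/100 287/60
  59/18 833/240 47/12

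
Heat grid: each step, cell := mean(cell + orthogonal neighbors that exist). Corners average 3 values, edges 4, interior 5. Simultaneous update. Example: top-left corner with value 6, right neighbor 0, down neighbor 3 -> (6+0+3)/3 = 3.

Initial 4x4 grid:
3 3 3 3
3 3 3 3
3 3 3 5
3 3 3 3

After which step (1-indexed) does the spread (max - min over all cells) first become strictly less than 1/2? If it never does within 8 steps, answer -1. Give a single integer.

Answer: 3

Derivation:
Step 1: max=11/3, min=3, spread=2/3
Step 2: max=211/60, min=3, spread=31/60
Step 3: max=1831/540, min=3, spread=211/540
  -> spread < 1/2 first at step 3
Step 4: max=178843/54000, min=3, spread=16843/54000
Step 5: max=1596643/486000, min=13579/4500, spread=130111/486000
Step 6: max=47382367/14580000, min=817159/270000, spread=3255781/14580000
Step 7: max=1412553691/437400000, min=821107/270000, spread=82360351/437400000
Step 8: max=42117316891/13122000000, min=148306441/48600000, spread=2074577821/13122000000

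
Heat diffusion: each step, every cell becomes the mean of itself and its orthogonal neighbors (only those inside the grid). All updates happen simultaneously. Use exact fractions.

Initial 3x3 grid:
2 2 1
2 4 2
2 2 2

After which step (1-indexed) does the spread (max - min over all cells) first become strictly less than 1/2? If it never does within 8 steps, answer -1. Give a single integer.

Step 1: max=5/2, min=5/3, spread=5/6
Step 2: max=119/50, min=37/18, spread=73/225
  -> spread < 1/2 first at step 2
Step 3: max=5513/2400, min=2237/1080, spread=4877/21600
Step 4: max=24679/10800, min=139399/64800, spread=347/2592
Step 5: max=1459163/648000, min=8389853/3888000, spread=2921/31104
Step 6: max=87369811/38880000, min=508836991/233280000, spread=24611/373248
Step 7: max=5211237167/2332800000, min=30619519877/13996800000, spread=207329/4478976
Step 8: max=311972631199/139968000000, min=1844544615319/839808000000, spread=1746635/53747712

Answer: 2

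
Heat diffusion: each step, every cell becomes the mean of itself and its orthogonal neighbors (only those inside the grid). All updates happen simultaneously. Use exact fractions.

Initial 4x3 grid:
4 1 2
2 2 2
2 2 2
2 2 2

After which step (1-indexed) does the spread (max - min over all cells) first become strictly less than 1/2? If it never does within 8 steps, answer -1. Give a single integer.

Step 1: max=5/2, min=5/3, spread=5/6
Step 2: max=85/36, min=28/15, spread=89/180
  -> spread < 1/2 first at step 2
Step 3: max=7879/3600, min=4213/2160, spread=643/2700
Step 4: max=279931/129600, min=6679/3375, spread=117287/648000
Step 5: max=16427669/7776000, min=2152037/1080000, spread=4665013/38880000
Step 6: max=979313431/466560000, min=270101/135000, spread=73351/746496
Step 7: max=58278682229/27993600000, min=195491633/97200000, spread=79083677/1119744000
Step 8: max=3483116232511/1679616000000, min=23518264369/11664000000, spread=771889307/13436928000

Answer: 2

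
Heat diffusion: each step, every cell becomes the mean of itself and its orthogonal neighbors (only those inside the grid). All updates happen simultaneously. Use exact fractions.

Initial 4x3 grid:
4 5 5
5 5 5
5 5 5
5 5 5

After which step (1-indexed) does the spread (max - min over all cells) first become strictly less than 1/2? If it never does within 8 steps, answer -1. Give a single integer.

Step 1: max=5, min=14/3, spread=1/3
  -> spread < 1/2 first at step 1
Step 2: max=5, min=85/18, spread=5/18
Step 3: max=5, min=1039/216, spread=41/216
Step 4: max=5, min=125383/25920, spread=4217/25920
Step 5: max=35921/7200, min=7566851/1555200, spread=38417/311040
Step 6: max=717403/144000, min=455359789/93312000, spread=1903471/18662400
Step 7: max=21484241/4320000, min=27392610911/5598720000, spread=18038617/223948800
Step 8: max=1931073241/388800000, min=1646347817149/335923200000, spread=883978523/13436928000

Answer: 1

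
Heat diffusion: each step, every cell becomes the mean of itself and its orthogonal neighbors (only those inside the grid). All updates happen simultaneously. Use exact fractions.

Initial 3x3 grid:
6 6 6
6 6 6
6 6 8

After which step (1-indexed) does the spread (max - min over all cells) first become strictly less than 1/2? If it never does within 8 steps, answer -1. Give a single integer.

Answer: 3

Derivation:
Step 1: max=20/3, min=6, spread=2/3
Step 2: max=59/9, min=6, spread=5/9
Step 3: max=689/108, min=6, spread=41/108
  -> spread < 1/2 first at step 3
Step 4: max=41011/6480, min=1091/180, spread=347/1296
Step 5: max=2439737/388800, min=10957/1800, spread=2921/15552
Step 6: max=145796539/23328000, min=1321483/216000, spread=24611/186624
Step 7: max=8716802033/1399680000, min=29816741/4860000, spread=207329/2239488
Step 8: max=521914752451/83980800000, min=1594001599/259200000, spread=1746635/26873856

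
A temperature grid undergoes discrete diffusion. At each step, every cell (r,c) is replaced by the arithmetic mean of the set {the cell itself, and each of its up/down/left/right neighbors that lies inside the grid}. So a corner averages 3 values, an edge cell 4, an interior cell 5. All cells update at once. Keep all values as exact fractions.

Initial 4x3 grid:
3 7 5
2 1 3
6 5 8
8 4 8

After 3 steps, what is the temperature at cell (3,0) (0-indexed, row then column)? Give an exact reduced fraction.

Step 1: cell (3,0) = 6
Step 2: cell (3,0) = 35/6
Step 3: cell (3,0) = 661/120
Full grid after step 3:
  2827/720 4849/1200 3187/720
  9793/2400 4387/1000 11093/2400
  11843/2400 30277/6000 38929/7200
  661/120 83693/14400 6359/1080

Answer: 661/120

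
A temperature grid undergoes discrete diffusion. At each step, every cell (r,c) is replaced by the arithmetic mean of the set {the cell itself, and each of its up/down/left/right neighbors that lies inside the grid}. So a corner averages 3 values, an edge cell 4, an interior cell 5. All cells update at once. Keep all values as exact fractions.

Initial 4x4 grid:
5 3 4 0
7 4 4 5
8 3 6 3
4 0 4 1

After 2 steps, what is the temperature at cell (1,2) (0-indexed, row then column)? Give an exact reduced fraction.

Answer: 371/100

Derivation:
Step 1: cell (1,2) = 23/5
Step 2: cell (1,2) = 371/100
Full grid after step 2:
  5 319/80 287/80 35/12
  207/40 23/5 371/100 287/80
  197/40 413/100 193/50 161/48
  49/12 137/40 73/24 55/18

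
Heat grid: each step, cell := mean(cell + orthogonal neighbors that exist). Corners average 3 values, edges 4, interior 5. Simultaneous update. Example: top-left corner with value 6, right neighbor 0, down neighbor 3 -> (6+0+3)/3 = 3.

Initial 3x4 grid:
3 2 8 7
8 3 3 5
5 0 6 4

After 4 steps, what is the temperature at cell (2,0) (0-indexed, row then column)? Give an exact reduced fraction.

Step 1: cell (2,0) = 13/3
Step 2: cell (2,0) = 151/36
Step 3: cell (2,0) = 4291/1080
Step 4: cell (2,0) = 526339/129600
Full grid after step 4:
  555289/129600 471007/108000 516497/108000 645149/129600
  3548221/864000 1533149/360000 1607849/360000 4193341/864000
  526339/129600 869639/216000 311873/72000 195233/43200

Answer: 526339/129600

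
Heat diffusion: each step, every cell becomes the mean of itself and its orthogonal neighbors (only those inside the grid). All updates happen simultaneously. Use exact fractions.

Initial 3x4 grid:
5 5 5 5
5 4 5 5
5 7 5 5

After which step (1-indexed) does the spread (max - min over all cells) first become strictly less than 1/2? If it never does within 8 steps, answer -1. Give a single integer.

Step 1: max=17/3, min=19/4, spread=11/12
Step 2: max=1297/240, min=29/6, spread=137/240
Step 3: max=5681/1080, min=2359/480, spread=1493/4320
  -> spread < 1/2 first at step 3
Step 4: max=224207/43200, min=23831/4800, spread=152/675
Step 5: max=8010443/1555200, min=107893/21600, spread=242147/1555200
Step 6: max=199154417/38880000, min=10828409/2160000, spread=848611/7776000
Step 7: max=28600529207/5598720000, min=260529469/51840000, spread=92669311/1119744000
Step 8: max=1711585142053/335923200000, min=47001504673/9331200000, spread=781238953/13436928000

Answer: 3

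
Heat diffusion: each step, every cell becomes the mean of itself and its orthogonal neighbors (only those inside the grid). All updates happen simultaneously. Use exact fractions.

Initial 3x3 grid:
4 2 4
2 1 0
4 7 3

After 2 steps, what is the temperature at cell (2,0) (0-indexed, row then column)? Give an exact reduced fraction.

Step 1: cell (2,0) = 13/3
Step 2: cell (2,0) = 65/18
Full grid after step 2:
  49/18 589/240 9/4
  243/80 273/100 73/30
  65/18 829/240 109/36

Answer: 65/18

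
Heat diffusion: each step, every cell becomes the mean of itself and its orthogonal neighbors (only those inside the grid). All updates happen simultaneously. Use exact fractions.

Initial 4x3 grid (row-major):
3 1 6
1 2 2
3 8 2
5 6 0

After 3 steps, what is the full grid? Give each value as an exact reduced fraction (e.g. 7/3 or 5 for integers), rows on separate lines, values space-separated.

Answer: 2759/1080 395/144 257/90
2149/720 1819/600 733/240
2689/720 863/240 2419/720
8977/2160 11447/2880 7747/2160

Derivation:
After step 1:
  5/3 3 3
  9/4 14/5 3
  17/4 21/5 3
  14/3 19/4 8/3
After step 2:
  83/36 157/60 3
  329/120 61/20 59/20
  461/120 19/5 193/60
  41/9 977/240 125/36
After step 3:
  2759/1080 395/144 257/90
  2149/720 1819/600 733/240
  2689/720 863/240 2419/720
  8977/2160 11447/2880 7747/2160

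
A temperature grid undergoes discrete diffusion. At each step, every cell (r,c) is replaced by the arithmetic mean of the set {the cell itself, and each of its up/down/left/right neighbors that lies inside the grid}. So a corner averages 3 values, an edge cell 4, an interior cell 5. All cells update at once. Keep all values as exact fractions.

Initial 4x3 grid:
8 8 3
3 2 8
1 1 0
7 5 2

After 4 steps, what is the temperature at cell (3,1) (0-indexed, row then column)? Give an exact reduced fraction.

Answer: 2691301/864000

Derivation:
Step 1: cell (3,1) = 15/4
Step 2: cell (3,1) = 733/240
Step 3: cell (3,1) = 46199/14400
Step 4: cell (3,1) = 2691301/864000
Full grid after step 4:
  596299/129600 4069891/864000 584299/129600
  28267/6750 1435109/360000 434647/108000
  189221/54000 1242659/360000 350317/108000
  435709/129600 2691301/864000 399709/129600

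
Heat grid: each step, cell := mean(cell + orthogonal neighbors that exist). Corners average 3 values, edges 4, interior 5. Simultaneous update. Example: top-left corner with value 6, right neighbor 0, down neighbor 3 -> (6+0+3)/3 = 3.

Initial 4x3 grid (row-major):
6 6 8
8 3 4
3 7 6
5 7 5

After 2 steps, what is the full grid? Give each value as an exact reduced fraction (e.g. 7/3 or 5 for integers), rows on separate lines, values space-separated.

Answer: 209/36 1441/240 17/3
1381/240 134/25 447/80
419/80 561/100 439/80
67/12 111/20 35/6

Derivation:
After step 1:
  20/3 23/4 6
  5 28/5 21/4
  23/4 26/5 11/2
  5 6 6
After step 2:
  209/36 1441/240 17/3
  1381/240 134/25 447/80
  419/80 561/100 439/80
  67/12 111/20 35/6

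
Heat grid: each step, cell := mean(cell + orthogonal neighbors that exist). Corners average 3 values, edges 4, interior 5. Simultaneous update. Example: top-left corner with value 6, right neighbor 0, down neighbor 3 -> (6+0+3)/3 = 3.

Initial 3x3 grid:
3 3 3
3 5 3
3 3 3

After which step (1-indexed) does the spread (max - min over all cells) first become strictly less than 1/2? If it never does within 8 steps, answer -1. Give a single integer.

Step 1: max=7/2, min=3, spread=1/2
Step 2: max=87/25, min=129/40, spread=51/200
  -> spread < 1/2 first at step 2
Step 3: max=8023/2400, min=587/180, spread=589/7200
Step 4: max=49943/15000, min=473081/144000, spread=31859/720000
Step 5: max=28611607/8640000, min=2964721/900000, spread=751427/43200000
Step 6: max=178634687/54000000, min=1710263129/518400000, spread=23149331/2592000000
Step 7: max=102794654263/31104000000, min=10694931889/3240000000, spread=616540643/155520000000
Step 8: max=642312453983/194400000000, min=6162652008761/1866240000000, spread=17737747379/9331200000000

Answer: 2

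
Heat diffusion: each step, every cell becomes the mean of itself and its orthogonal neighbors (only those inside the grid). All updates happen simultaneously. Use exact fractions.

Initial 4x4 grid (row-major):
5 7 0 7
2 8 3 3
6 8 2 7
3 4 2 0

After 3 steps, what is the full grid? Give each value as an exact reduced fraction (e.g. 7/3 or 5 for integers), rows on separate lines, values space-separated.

Answer: 10741/2160 33709/7200 31517/7200 8477/2160
17957/3600 29143/6000 24767/6000 14551/3600
17473/3600 27023/6000 65/16 1379/400
9701/2160 30281/7200 2753/800 2383/720

Derivation:
After step 1:
  14/3 5 17/4 10/3
  21/4 28/5 16/5 5
  19/4 28/5 22/5 3
  13/3 17/4 2 3
After step 2:
  179/36 1171/240 947/240 151/36
  76/15 493/100 449/100 109/30
  299/60 123/25 91/25 77/20
  40/9 971/240 273/80 8/3
After step 3:
  10741/2160 33709/7200 31517/7200 8477/2160
  17957/3600 29143/6000 24767/6000 14551/3600
  17473/3600 27023/6000 65/16 1379/400
  9701/2160 30281/7200 2753/800 2383/720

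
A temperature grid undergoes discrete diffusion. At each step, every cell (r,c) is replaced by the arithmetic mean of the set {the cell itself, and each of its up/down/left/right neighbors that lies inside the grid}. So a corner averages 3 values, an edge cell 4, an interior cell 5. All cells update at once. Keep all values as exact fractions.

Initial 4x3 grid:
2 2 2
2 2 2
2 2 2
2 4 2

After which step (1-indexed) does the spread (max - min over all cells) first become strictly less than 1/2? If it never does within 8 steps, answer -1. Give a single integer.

Step 1: max=8/3, min=2, spread=2/3
Step 2: max=307/120, min=2, spread=67/120
Step 3: max=2597/1080, min=2, spread=437/1080
  -> spread < 1/2 first at step 3
Step 4: max=1021531/432000, min=1009/500, spread=29951/86400
Step 5: max=8991821/3888000, min=6908/3375, spread=206761/777600
Step 6: max=3566595571/1555200000, min=5565671/2700000, spread=14430763/62208000
Step 7: max=211731741689/93312000000, min=449652727/216000000, spread=139854109/746496000
Step 8: max=12619911890251/5598720000000, min=40731228977/19440000000, spread=7114543559/44789760000

Answer: 3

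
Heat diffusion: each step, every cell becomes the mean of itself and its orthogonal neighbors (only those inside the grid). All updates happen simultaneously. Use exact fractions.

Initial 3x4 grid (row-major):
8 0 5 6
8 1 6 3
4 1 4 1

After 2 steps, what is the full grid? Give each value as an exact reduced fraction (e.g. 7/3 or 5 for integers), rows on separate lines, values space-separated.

After step 1:
  16/3 7/2 17/4 14/3
  21/4 16/5 19/5 4
  13/3 5/2 3 8/3
After step 2:
  169/36 977/240 973/240 155/36
  1087/240 73/20 73/20 227/60
  145/36 391/120 359/120 29/9

Answer: 169/36 977/240 973/240 155/36
1087/240 73/20 73/20 227/60
145/36 391/120 359/120 29/9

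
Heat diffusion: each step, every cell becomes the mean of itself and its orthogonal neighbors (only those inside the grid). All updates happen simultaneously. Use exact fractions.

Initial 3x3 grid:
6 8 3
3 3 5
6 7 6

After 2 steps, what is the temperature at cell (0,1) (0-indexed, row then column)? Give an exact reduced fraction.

Answer: 53/10

Derivation:
Step 1: cell (0,1) = 5
Step 2: cell (0,1) = 53/10
Full grid after step 2:
  91/18 53/10 175/36
  207/40 489/100 1247/240
  46/9 661/120 21/4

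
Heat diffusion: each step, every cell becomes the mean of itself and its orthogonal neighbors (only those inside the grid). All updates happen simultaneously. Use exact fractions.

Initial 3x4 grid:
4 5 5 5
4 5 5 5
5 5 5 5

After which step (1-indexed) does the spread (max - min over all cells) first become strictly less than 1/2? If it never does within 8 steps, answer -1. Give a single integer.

Step 1: max=5, min=13/3, spread=2/3
Step 2: max=5, min=163/36, spread=17/36
  -> spread < 1/2 first at step 2
Step 3: max=5, min=9953/2160, spread=847/2160
Step 4: max=1121/225, min=151369/32400, spread=2011/6480
Step 5: max=536287/108000, min=18309217/3888000, spread=199423/777600
Step 6: max=10684751/2160000, min=1105495133/233280000, spread=1938319/9331200
Step 7: max=958555801/194400000, min=66622322947/13996800000, spread=95747789/559872000
Step 8: max=57346856059/11664000000, min=4011470744873/839808000000, spread=940023131/6718464000

Answer: 2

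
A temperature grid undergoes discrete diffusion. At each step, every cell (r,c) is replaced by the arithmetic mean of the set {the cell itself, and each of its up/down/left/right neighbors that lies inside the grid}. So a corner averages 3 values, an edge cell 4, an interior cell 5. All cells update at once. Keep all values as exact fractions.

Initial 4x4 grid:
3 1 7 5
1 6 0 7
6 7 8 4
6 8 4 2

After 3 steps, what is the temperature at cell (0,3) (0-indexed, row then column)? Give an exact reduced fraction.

Answer: 10571/2160

Derivation:
Step 1: cell (0,3) = 19/3
Step 2: cell (0,3) = 163/36
Step 3: cell (0,3) = 10571/2160
Full grid after step 3:
  703/216 7189/1800 7433/1800 10571/2160
  15443/3600 12293/3000 1181/240 32777/7200
  18203/3600 33061/6000 361/75 35777/7200
  2591/432 40351/7200 38807/7200 626/135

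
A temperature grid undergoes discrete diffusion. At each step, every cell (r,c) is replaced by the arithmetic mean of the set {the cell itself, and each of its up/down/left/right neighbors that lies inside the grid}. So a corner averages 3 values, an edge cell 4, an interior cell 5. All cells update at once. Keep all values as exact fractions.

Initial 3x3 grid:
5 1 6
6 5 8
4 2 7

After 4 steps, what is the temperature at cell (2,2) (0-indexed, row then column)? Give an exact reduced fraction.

Step 1: cell (2,2) = 17/3
Step 2: cell (2,2) = 50/9
Step 3: cell (2,2) = 1403/270
Step 4: cell (2,2) = 166157/32400
Full grid after step 4:
  197201/43200 1361417/288000 216751/43200
  327323/72000 1744937/360000 2186063/432000
  100463/21600 2089313/432000 166157/32400

Answer: 166157/32400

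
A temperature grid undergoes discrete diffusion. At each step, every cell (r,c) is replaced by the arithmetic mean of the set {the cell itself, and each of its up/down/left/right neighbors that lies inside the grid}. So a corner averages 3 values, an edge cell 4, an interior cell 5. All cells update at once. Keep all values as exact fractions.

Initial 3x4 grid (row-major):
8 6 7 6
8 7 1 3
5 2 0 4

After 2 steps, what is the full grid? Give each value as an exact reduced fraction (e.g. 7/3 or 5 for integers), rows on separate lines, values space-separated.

After step 1:
  22/3 7 5 16/3
  7 24/5 18/5 7/2
  5 7/2 7/4 7/3
After step 2:
  64/9 181/30 157/30 83/18
  181/30 259/50 373/100 443/120
  31/6 301/80 671/240 91/36

Answer: 64/9 181/30 157/30 83/18
181/30 259/50 373/100 443/120
31/6 301/80 671/240 91/36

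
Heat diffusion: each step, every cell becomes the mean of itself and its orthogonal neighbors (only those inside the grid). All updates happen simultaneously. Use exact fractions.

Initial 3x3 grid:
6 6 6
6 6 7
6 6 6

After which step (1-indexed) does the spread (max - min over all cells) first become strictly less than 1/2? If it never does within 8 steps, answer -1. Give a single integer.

Step 1: max=19/3, min=6, spread=1/3
  -> spread < 1/2 first at step 1
Step 2: max=1507/240, min=6, spread=67/240
Step 3: max=13397/2160, min=1207/200, spread=1807/10800
Step 4: max=5341963/864000, min=32761/5400, spread=33401/288000
Step 5: max=47885933/7776000, min=3283391/540000, spread=3025513/38880000
Step 6: max=19127326867/3110400000, min=175555949/28800000, spread=53531/995328
Step 7: max=1145776925849/186624000000, min=47447116051/7776000000, spread=450953/11943936
Step 8: max=68693543560603/11197440000000, min=5699728610519/933120000000, spread=3799043/143327232

Answer: 1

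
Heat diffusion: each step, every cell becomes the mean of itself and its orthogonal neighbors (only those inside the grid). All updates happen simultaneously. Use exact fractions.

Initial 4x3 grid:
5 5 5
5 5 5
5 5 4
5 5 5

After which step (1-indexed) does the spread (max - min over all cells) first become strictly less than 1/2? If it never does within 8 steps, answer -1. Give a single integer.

Step 1: max=5, min=14/3, spread=1/3
  -> spread < 1/2 first at step 1
Step 2: max=5, min=569/120, spread=31/120
Step 3: max=5, min=5189/1080, spread=211/1080
Step 4: max=8953/1800, min=523103/108000, spread=14077/108000
Step 5: max=536317/108000, min=4719593/972000, spread=5363/48600
Step 6: max=297131/60000, min=142059191/29160000, spread=93859/1166400
Step 7: max=480663533/97200000, min=8537725519/1749600000, spread=4568723/69984000
Step 8: max=14398381111/2916000000, min=513099564371/104976000000, spread=8387449/167961600

Answer: 1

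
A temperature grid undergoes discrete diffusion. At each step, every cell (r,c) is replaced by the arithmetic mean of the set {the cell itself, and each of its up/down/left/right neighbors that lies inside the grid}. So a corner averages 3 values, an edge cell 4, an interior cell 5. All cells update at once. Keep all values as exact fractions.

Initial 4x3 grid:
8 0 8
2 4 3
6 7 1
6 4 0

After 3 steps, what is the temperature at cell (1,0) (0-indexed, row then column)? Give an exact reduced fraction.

Answer: 32321/7200

Derivation:
Step 1: cell (1,0) = 5
Step 2: cell (1,0) = 1007/240
Step 3: cell (1,0) = 32321/7200
Full grid after step 3:
  8957/2160 1259/300 8227/2160
  32321/7200 1969/500 27271/7200
  32591/7200 8161/2000 24241/7200
  4987/1080 18859/4800 1801/540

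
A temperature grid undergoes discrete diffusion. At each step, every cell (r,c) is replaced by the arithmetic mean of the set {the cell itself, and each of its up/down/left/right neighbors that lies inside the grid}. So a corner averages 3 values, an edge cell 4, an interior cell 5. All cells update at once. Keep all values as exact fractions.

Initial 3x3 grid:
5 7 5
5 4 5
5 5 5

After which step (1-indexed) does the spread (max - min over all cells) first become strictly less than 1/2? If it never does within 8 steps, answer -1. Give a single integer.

Answer: 3

Derivation:
Step 1: max=17/3, min=19/4, spread=11/12
Step 2: max=1307/240, min=29/6, spread=49/80
Step 3: max=712/135, min=23513/4800, spread=16223/43200
  -> spread < 1/2 first at step 3
Step 4: max=4512683/864000, min=107479/21600, spread=213523/864000
Step 5: max=1255979/243000, min=86485417/17280000, spread=25457807/155520000
Step 6: max=16016664347/3110400000, min=130598837/25920000, spread=344803907/3110400000
Step 7: max=8969925697/1749600000, min=104738400851/20736000000, spread=42439400063/559872000000
Step 8: max=57313211094923/11197440000000, min=18906536875391/3732480000000, spread=3799043/71663616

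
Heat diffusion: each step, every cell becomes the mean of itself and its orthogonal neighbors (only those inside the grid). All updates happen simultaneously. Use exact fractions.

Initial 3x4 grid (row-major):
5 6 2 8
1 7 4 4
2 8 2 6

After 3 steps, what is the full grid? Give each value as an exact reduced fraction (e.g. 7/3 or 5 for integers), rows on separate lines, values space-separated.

Answer: 3169/720 109/24 3487/720 5099/1080
12211/2880 2761/600 1099/240 6941/1440
4631/1080 1267/288 751/160 1097/240

Derivation:
After step 1:
  4 5 5 14/3
  15/4 26/5 19/5 11/2
  11/3 19/4 5 4
After step 2:
  17/4 24/5 277/60 91/18
  997/240 9/2 49/10 539/120
  73/18 1117/240 351/80 29/6
After step 3:
  3169/720 109/24 3487/720 5099/1080
  12211/2880 2761/600 1099/240 6941/1440
  4631/1080 1267/288 751/160 1097/240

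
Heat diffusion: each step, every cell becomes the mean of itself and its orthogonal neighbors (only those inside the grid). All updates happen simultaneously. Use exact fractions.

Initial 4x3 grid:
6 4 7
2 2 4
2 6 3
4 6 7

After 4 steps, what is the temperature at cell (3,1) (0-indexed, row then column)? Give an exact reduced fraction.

Answer: 3891077/864000

Derivation:
Step 1: cell (3,1) = 23/4
Step 2: cell (3,1) = 1133/240
Step 3: cell (3,1) = 67783/14400
Step 4: cell (3,1) = 3891077/864000
Full grid after step 4:
  169991/43200 398833/96000 186391/43200
  70579/18000 491941/120000 78829/18000
  24163/6000 1555723/360000 121921/27000
  185851/43200 3891077/864000 614953/129600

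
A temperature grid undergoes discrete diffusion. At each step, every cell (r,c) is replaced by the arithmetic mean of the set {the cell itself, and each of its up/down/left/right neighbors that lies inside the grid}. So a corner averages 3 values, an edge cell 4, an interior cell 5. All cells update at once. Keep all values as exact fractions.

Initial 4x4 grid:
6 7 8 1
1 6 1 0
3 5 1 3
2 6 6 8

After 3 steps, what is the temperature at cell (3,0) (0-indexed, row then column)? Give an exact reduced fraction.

Step 1: cell (3,0) = 11/3
Step 2: cell (3,0) = 67/18
Step 3: cell (3,0) = 8527/2160
Full grid after step 3:
  2003/432 16907/3600 1523/400 2339/720
  30739/7200 24193/6000 7317/2000 2381/800
  27019/7200 24121/6000 22471/6000 25741/7200
  8527/2160 15017/3600 15833/3600 9097/2160

Answer: 8527/2160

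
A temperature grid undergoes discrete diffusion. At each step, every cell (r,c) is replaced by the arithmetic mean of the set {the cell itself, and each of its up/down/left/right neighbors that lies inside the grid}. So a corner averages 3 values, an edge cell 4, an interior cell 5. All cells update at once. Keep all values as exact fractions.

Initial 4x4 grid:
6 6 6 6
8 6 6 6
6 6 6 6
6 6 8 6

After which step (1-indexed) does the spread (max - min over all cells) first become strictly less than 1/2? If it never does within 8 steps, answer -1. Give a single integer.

Step 1: max=20/3, min=6, spread=2/3
Step 2: max=391/60, min=6, spread=31/60
Step 3: max=3451/540, min=6, spread=211/540
  -> spread < 1/2 first at step 3
Step 4: max=68543/10800, min=1366/225, spread=119/432
Step 5: max=379517/60000, min=20566/3375, spread=125093/540000
Step 6: max=15362449/2430000, min=275971/45000, spread=92003/486000
Step 7: max=92010857/14580000, min=1868603/303750, spread=2317913/14580000
Step 8: max=13792578757/2187000000, min=2249959357/364500000, spread=58564523/437400000

Answer: 3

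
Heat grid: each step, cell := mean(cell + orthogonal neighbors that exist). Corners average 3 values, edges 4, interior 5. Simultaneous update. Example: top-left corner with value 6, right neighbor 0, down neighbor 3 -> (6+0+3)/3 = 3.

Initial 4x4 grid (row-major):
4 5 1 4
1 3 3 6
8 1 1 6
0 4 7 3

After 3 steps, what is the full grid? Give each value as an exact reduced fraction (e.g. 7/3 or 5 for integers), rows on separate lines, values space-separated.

Answer: 877/270 11779/3600 491/144 7873/2160
11989/3600 2377/750 20599/6000 1117/288
1277/400 6701/2000 10963/3000 28973/7200
2443/720 2729/800 27593/7200 4573/1080

Derivation:
After step 1:
  10/3 13/4 13/4 11/3
  4 13/5 14/5 19/4
  5/2 17/5 18/5 4
  4 3 15/4 16/3
After step 2:
  127/36 373/120 389/120 35/9
  373/120 321/100 17/5 913/240
  139/40 151/50 351/100 1061/240
  19/6 283/80 941/240 157/36
After step 3:
  877/270 11779/3600 491/144 7873/2160
  11989/3600 2377/750 20599/6000 1117/288
  1277/400 6701/2000 10963/3000 28973/7200
  2443/720 2729/800 27593/7200 4573/1080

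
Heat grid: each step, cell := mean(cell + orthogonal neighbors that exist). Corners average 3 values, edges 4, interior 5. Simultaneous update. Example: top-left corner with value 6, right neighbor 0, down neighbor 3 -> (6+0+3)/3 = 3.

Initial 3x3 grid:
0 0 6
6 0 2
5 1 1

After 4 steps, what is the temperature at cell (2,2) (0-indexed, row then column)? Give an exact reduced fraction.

Answer: 66949/32400

Derivation:
Step 1: cell (2,2) = 4/3
Step 2: cell (2,2) = 16/9
Step 3: cell (2,2) = 541/270
Step 4: cell (2,2) = 66949/32400
Full grid after step 4:
  96257/43200 919691/432000 263021/129600
  674419/288000 259603/120000 591169/288000
  17197/7200 1933757/864000 66949/32400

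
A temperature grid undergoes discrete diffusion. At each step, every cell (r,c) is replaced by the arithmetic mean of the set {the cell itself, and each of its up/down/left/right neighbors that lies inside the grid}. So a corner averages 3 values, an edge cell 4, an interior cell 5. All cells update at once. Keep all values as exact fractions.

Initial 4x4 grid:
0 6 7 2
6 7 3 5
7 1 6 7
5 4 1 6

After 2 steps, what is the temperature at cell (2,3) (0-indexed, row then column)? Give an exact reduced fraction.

Step 1: cell (2,3) = 6
Step 2: cell (2,3) = 1111/240
Full grid after step 2:
  14/3 181/40 593/120 161/36
  367/80 126/25 451/100 1231/240
  241/48 207/50 489/100 1111/240
  77/18 13/3 229/60 179/36

Answer: 1111/240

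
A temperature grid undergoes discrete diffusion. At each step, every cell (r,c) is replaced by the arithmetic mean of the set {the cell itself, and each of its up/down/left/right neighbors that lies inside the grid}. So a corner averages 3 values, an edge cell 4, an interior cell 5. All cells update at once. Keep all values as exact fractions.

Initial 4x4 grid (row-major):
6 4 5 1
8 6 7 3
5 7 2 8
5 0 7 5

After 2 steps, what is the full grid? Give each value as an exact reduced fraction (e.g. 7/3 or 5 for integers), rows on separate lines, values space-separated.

After step 1:
  6 21/4 17/4 3
  25/4 32/5 23/5 19/4
  25/4 4 31/5 9/2
  10/3 19/4 7/2 20/3
After step 2:
  35/6 219/40 171/40 4
  249/40 53/10 131/25 337/80
  119/24 138/25 114/25 1327/240
  43/9 187/48 1267/240 44/9

Answer: 35/6 219/40 171/40 4
249/40 53/10 131/25 337/80
119/24 138/25 114/25 1327/240
43/9 187/48 1267/240 44/9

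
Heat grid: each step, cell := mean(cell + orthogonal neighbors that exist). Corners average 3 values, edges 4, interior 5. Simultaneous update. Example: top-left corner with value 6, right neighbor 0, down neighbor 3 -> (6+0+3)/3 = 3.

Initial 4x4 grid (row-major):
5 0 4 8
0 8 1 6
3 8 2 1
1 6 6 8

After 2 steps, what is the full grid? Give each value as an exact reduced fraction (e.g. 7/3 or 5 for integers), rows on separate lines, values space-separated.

After step 1:
  5/3 17/4 13/4 6
  4 17/5 21/5 4
  3 27/5 18/5 17/4
  10/3 21/4 11/2 5
After step 2:
  119/36 377/120 177/40 53/12
  181/60 17/4 369/100 369/80
  59/15 413/100 459/100 337/80
  139/36 1169/240 387/80 59/12

Answer: 119/36 377/120 177/40 53/12
181/60 17/4 369/100 369/80
59/15 413/100 459/100 337/80
139/36 1169/240 387/80 59/12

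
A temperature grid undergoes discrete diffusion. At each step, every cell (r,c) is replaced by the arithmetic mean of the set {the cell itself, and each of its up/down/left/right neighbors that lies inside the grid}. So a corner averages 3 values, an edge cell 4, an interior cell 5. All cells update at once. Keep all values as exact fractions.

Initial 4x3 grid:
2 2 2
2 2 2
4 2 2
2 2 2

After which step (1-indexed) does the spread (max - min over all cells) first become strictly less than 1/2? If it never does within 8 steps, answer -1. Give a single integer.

Answer: 3

Derivation:
Step 1: max=8/3, min=2, spread=2/3
Step 2: max=151/60, min=2, spread=31/60
Step 3: max=1291/540, min=2, spread=211/540
  -> spread < 1/2 first at step 3
Step 4: max=124897/54000, min=1847/900, spread=14077/54000
Step 5: max=1112407/486000, min=111683/54000, spread=5363/24300
Step 6: max=32900809/14580000, min=62869/30000, spread=93859/583200
Step 7: max=1959874481/874800000, min=102536467/48600000, spread=4568723/34992000
Step 8: max=116756435629/52488000000, min=3097618889/1458000000, spread=8387449/83980800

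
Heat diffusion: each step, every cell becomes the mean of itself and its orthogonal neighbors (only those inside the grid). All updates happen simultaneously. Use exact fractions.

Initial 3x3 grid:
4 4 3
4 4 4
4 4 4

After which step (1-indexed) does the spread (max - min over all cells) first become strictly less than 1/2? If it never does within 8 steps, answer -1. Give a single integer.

Answer: 1

Derivation:
Step 1: max=4, min=11/3, spread=1/3
  -> spread < 1/2 first at step 1
Step 2: max=4, min=67/18, spread=5/18
Step 3: max=4, min=823/216, spread=41/216
Step 4: max=1429/360, min=49709/12960, spread=347/2592
Step 5: max=14243/3600, min=3003463/777600, spread=2921/31104
Step 6: max=1702517/432000, min=180795461/46656000, spread=24611/373248
Step 7: max=38223259/9720000, min=10878717967/2799360000, spread=207329/4478976
Step 8: max=2034798401/518400000, min=653816447549/167961600000, spread=1746635/53747712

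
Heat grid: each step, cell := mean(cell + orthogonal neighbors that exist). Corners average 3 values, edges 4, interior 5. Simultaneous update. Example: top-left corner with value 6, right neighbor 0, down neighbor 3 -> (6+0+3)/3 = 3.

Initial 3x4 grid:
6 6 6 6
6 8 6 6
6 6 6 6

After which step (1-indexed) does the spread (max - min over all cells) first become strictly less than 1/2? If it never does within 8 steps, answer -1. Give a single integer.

Step 1: max=13/2, min=6, spread=1/2
Step 2: max=323/50, min=6, spread=23/50
  -> spread < 1/2 first at step 2
Step 3: max=15211/2400, min=1213/200, spread=131/480
Step 4: max=136151/21600, min=21991/3600, spread=841/4320
Step 5: max=54382051/8640000, min=4413373/720000, spread=56863/345600
Step 6: max=488094341/77760000, min=39869543/6480000, spread=386393/3110400
Step 7: max=195017723131/31104000000, min=15972358813/2592000000, spread=26795339/248832000
Step 8: max=11681255714129/1866240000000, min=960206149667/155520000000, spread=254051069/2985984000

Answer: 2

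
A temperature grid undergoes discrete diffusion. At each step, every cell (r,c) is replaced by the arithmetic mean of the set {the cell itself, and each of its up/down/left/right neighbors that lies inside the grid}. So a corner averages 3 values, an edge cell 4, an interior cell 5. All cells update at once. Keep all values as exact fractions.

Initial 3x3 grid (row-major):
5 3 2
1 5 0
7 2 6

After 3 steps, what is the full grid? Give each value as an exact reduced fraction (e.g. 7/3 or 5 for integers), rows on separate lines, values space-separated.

Answer: 773/240 46919/14400 719/270
27047/7200 9239/3000 45769/14400
3901/1080 4487/1200 6757/2160

Derivation:
After step 1:
  3 15/4 5/3
  9/2 11/5 13/4
  10/3 5 8/3
After step 2:
  15/4 637/240 26/9
  391/120 187/50 587/240
  77/18 33/10 131/36
After step 3:
  773/240 46919/14400 719/270
  27047/7200 9239/3000 45769/14400
  3901/1080 4487/1200 6757/2160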